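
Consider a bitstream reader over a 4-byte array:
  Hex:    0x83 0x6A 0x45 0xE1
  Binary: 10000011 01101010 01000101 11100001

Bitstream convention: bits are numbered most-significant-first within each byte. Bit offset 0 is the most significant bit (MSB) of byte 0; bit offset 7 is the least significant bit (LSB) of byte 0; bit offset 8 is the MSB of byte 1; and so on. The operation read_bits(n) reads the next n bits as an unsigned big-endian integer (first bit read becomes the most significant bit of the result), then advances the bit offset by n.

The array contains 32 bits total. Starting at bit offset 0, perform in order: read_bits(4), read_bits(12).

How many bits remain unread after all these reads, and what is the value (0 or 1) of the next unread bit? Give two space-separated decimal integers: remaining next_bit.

Read 1: bits[0:4] width=4 -> value=8 (bin 1000); offset now 4 = byte 0 bit 4; 28 bits remain
Read 2: bits[4:16] width=12 -> value=874 (bin 001101101010); offset now 16 = byte 2 bit 0; 16 bits remain

Answer: 16 0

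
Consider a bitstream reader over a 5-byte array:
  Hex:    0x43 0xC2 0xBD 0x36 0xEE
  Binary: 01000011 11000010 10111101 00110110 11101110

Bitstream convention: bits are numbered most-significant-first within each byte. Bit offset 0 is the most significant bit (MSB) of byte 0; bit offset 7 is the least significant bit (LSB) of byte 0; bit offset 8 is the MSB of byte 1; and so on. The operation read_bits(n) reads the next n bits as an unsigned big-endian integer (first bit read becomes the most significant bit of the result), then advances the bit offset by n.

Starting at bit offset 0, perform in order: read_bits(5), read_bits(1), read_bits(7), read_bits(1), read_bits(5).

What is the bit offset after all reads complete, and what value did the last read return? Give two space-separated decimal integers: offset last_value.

Read 1: bits[0:5] width=5 -> value=8 (bin 01000); offset now 5 = byte 0 bit 5; 35 bits remain
Read 2: bits[5:6] width=1 -> value=0 (bin 0); offset now 6 = byte 0 bit 6; 34 bits remain
Read 3: bits[6:13] width=7 -> value=120 (bin 1111000); offset now 13 = byte 1 bit 5; 27 bits remain
Read 4: bits[13:14] width=1 -> value=0 (bin 0); offset now 14 = byte 1 bit 6; 26 bits remain
Read 5: bits[14:19] width=5 -> value=21 (bin 10101); offset now 19 = byte 2 bit 3; 21 bits remain

Answer: 19 21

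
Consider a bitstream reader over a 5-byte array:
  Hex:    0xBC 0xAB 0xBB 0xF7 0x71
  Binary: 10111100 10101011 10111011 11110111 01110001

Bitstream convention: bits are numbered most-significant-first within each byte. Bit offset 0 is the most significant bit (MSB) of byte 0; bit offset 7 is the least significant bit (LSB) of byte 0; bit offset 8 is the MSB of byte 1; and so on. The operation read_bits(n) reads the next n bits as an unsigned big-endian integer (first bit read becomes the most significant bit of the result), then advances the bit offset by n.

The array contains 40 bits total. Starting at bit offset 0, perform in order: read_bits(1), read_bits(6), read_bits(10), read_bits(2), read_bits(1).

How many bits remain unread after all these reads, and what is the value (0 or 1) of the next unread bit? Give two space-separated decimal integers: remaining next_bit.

Read 1: bits[0:1] width=1 -> value=1 (bin 1); offset now 1 = byte 0 bit 1; 39 bits remain
Read 2: bits[1:7] width=6 -> value=30 (bin 011110); offset now 7 = byte 0 bit 7; 33 bits remain
Read 3: bits[7:17] width=10 -> value=343 (bin 0101010111); offset now 17 = byte 2 bit 1; 23 bits remain
Read 4: bits[17:19] width=2 -> value=1 (bin 01); offset now 19 = byte 2 bit 3; 21 bits remain
Read 5: bits[19:20] width=1 -> value=1 (bin 1); offset now 20 = byte 2 bit 4; 20 bits remain

Answer: 20 1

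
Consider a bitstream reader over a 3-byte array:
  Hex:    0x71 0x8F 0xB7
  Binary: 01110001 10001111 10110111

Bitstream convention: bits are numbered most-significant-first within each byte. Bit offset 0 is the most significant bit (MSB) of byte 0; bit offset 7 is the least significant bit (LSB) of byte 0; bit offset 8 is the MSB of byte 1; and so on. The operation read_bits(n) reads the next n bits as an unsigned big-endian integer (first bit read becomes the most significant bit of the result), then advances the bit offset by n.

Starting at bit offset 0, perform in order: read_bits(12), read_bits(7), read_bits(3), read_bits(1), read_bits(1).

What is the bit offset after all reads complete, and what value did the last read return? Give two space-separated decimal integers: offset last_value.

Read 1: bits[0:12] width=12 -> value=1816 (bin 011100011000); offset now 12 = byte 1 bit 4; 12 bits remain
Read 2: bits[12:19] width=7 -> value=125 (bin 1111101); offset now 19 = byte 2 bit 3; 5 bits remain
Read 3: bits[19:22] width=3 -> value=5 (bin 101); offset now 22 = byte 2 bit 6; 2 bits remain
Read 4: bits[22:23] width=1 -> value=1 (bin 1); offset now 23 = byte 2 bit 7; 1 bits remain
Read 5: bits[23:24] width=1 -> value=1 (bin 1); offset now 24 = byte 3 bit 0; 0 bits remain

Answer: 24 1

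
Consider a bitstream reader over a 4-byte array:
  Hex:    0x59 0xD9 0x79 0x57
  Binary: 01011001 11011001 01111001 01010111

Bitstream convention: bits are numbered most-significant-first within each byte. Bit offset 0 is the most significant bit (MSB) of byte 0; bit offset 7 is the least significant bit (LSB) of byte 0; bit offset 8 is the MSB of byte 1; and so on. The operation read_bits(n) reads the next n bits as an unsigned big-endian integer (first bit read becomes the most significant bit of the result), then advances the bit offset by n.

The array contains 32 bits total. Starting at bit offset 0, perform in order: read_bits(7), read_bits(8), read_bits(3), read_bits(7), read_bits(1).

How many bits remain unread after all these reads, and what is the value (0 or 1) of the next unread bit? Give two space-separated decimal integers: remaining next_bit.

Answer: 6 0

Derivation:
Read 1: bits[0:7] width=7 -> value=44 (bin 0101100); offset now 7 = byte 0 bit 7; 25 bits remain
Read 2: bits[7:15] width=8 -> value=236 (bin 11101100); offset now 15 = byte 1 bit 7; 17 bits remain
Read 3: bits[15:18] width=3 -> value=5 (bin 101); offset now 18 = byte 2 bit 2; 14 bits remain
Read 4: bits[18:25] width=7 -> value=114 (bin 1110010); offset now 25 = byte 3 bit 1; 7 bits remain
Read 5: bits[25:26] width=1 -> value=1 (bin 1); offset now 26 = byte 3 bit 2; 6 bits remain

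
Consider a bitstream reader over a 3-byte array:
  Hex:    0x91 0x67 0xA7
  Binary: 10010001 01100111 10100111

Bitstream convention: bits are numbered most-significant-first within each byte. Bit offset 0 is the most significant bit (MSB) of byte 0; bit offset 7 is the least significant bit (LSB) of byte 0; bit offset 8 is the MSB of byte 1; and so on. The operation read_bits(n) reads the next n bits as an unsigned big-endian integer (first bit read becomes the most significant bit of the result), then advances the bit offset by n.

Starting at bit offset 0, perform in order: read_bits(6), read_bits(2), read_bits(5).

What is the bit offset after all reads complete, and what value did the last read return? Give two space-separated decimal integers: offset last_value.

Answer: 13 12

Derivation:
Read 1: bits[0:6] width=6 -> value=36 (bin 100100); offset now 6 = byte 0 bit 6; 18 bits remain
Read 2: bits[6:8] width=2 -> value=1 (bin 01); offset now 8 = byte 1 bit 0; 16 bits remain
Read 3: bits[8:13] width=5 -> value=12 (bin 01100); offset now 13 = byte 1 bit 5; 11 bits remain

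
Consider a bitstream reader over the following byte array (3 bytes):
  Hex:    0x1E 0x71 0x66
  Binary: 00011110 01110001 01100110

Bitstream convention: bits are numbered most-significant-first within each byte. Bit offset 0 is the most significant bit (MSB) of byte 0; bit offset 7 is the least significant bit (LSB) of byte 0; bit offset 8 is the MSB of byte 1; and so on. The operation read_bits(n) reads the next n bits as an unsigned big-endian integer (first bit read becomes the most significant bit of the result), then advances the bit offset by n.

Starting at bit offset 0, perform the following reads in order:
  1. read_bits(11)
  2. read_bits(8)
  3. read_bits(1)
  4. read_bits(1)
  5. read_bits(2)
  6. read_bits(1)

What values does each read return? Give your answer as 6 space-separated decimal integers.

Read 1: bits[0:11] width=11 -> value=243 (bin 00011110011); offset now 11 = byte 1 bit 3; 13 bits remain
Read 2: bits[11:19] width=8 -> value=139 (bin 10001011); offset now 19 = byte 2 bit 3; 5 bits remain
Read 3: bits[19:20] width=1 -> value=0 (bin 0); offset now 20 = byte 2 bit 4; 4 bits remain
Read 4: bits[20:21] width=1 -> value=0 (bin 0); offset now 21 = byte 2 bit 5; 3 bits remain
Read 5: bits[21:23] width=2 -> value=3 (bin 11); offset now 23 = byte 2 bit 7; 1 bits remain
Read 6: bits[23:24] width=1 -> value=0 (bin 0); offset now 24 = byte 3 bit 0; 0 bits remain

Answer: 243 139 0 0 3 0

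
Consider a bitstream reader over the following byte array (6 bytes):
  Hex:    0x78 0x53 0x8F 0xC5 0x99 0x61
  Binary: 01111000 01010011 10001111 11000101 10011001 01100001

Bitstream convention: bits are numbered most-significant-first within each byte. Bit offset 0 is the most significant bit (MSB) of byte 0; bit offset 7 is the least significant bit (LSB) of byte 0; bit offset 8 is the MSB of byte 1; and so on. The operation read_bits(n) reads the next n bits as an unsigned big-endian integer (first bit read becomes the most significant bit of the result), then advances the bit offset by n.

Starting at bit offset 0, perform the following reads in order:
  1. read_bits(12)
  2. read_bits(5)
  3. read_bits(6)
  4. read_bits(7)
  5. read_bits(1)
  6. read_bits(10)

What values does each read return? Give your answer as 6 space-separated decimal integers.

Read 1: bits[0:12] width=12 -> value=1925 (bin 011110000101); offset now 12 = byte 1 bit 4; 36 bits remain
Read 2: bits[12:17] width=5 -> value=7 (bin 00111); offset now 17 = byte 2 bit 1; 31 bits remain
Read 3: bits[17:23] width=6 -> value=7 (bin 000111); offset now 23 = byte 2 bit 7; 25 bits remain
Read 4: bits[23:30] width=7 -> value=113 (bin 1110001); offset now 30 = byte 3 bit 6; 18 bits remain
Read 5: bits[30:31] width=1 -> value=0 (bin 0); offset now 31 = byte 3 bit 7; 17 bits remain
Read 6: bits[31:41] width=10 -> value=818 (bin 1100110010); offset now 41 = byte 5 bit 1; 7 bits remain

Answer: 1925 7 7 113 0 818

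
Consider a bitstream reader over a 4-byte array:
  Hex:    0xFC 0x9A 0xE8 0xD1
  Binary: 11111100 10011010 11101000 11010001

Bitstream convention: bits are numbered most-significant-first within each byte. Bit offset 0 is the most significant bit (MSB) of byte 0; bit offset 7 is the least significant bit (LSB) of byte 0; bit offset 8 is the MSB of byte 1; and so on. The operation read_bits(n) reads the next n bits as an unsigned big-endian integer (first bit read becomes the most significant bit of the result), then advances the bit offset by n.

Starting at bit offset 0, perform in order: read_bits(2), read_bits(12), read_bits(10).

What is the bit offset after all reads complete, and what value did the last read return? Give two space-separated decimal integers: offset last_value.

Read 1: bits[0:2] width=2 -> value=3 (bin 11); offset now 2 = byte 0 bit 2; 30 bits remain
Read 2: bits[2:14] width=12 -> value=3878 (bin 111100100110); offset now 14 = byte 1 bit 6; 18 bits remain
Read 3: bits[14:24] width=10 -> value=744 (bin 1011101000); offset now 24 = byte 3 bit 0; 8 bits remain

Answer: 24 744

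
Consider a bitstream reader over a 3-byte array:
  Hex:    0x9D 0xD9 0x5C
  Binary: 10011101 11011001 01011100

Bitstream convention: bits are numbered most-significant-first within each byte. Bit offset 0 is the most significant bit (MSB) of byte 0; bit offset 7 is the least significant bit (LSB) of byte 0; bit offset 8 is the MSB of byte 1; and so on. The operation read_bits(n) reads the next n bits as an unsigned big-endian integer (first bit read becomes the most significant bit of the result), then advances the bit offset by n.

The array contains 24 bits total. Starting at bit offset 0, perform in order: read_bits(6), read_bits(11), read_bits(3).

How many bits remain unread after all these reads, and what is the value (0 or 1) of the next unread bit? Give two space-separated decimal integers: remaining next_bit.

Answer: 4 1

Derivation:
Read 1: bits[0:6] width=6 -> value=39 (bin 100111); offset now 6 = byte 0 bit 6; 18 bits remain
Read 2: bits[6:17] width=11 -> value=946 (bin 01110110010); offset now 17 = byte 2 bit 1; 7 bits remain
Read 3: bits[17:20] width=3 -> value=5 (bin 101); offset now 20 = byte 2 bit 4; 4 bits remain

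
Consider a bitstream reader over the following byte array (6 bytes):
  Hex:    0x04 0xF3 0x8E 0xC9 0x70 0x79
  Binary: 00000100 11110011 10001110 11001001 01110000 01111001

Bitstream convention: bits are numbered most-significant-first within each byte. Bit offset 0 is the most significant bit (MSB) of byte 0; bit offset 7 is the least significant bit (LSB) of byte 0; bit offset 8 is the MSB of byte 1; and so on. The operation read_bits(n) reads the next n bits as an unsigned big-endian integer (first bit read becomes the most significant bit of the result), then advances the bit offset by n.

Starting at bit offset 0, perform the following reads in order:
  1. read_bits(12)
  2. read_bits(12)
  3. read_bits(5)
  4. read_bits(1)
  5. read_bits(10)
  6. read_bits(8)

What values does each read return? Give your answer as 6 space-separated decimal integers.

Read 1: bits[0:12] width=12 -> value=79 (bin 000001001111); offset now 12 = byte 1 bit 4; 36 bits remain
Read 2: bits[12:24] width=12 -> value=910 (bin 001110001110); offset now 24 = byte 3 bit 0; 24 bits remain
Read 3: bits[24:29] width=5 -> value=25 (bin 11001); offset now 29 = byte 3 bit 5; 19 bits remain
Read 4: bits[29:30] width=1 -> value=0 (bin 0); offset now 30 = byte 3 bit 6; 18 bits remain
Read 5: bits[30:40] width=10 -> value=368 (bin 0101110000); offset now 40 = byte 5 bit 0; 8 bits remain
Read 6: bits[40:48] width=8 -> value=121 (bin 01111001); offset now 48 = byte 6 bit 0; 0 bits remain

Answer: 79 910 25 0 368 121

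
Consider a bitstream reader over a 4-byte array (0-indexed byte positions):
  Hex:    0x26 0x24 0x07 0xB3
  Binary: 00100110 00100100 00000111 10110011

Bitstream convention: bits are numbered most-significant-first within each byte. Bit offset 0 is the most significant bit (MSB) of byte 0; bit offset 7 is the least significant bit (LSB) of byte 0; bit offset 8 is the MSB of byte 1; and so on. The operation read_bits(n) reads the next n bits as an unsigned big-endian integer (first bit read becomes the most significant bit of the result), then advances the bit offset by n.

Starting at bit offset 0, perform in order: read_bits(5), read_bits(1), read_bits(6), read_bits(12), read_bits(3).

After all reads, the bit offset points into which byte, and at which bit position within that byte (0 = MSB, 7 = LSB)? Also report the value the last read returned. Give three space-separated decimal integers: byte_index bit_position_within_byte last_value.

Read 1: bits[0:5] width=5 -> value=4 (bin 00100); offset now 5 = byte 0 bit 5; 27 bits remain
Read 2: bits[5:6] width=1 -> value=1 (bin 1); offset now 6 = byte 0 bit 6; 26 bits remain
Read 3: bits[6:12] width=6 -> value=34 (bin 100010); offset now 12 = byte 1 bit 4; 20 bits remain
Read 4: bits[12:24] width=12 -> value=1031 (bin 010000000111); offset now 24 = byte 3 bit 0; 8 bits remain
Read 5: bits[24:27] width=3 -> value=5 (bin 101); offset now 27 = byte 3 bit 3; 5 bits remain

Answer: 3 3 5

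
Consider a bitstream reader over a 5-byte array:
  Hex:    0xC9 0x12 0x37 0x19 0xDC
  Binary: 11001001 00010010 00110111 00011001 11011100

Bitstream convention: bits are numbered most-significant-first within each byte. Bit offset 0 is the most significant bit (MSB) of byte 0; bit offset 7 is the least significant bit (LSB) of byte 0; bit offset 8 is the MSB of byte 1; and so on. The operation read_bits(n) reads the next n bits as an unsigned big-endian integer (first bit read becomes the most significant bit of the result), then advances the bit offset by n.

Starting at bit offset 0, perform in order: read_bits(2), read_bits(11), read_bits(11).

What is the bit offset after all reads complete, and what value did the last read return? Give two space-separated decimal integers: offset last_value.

Read 1: bits[0:2] width=2 -> value=3 (bin 11); offset now 2 = byte 0 bit 2; 38 bits remain
Read 2: bits[2:13] width=11 -> value=290 (bin 00100100010); offset now 13 = byte 1 bit 5; 27 bits remain
Read 3: bits[13:24] width=11 -> value=567 (bin 01000110111); offset now 24 = byte 3 bit 0; 16 bits remain

Answer: 24 567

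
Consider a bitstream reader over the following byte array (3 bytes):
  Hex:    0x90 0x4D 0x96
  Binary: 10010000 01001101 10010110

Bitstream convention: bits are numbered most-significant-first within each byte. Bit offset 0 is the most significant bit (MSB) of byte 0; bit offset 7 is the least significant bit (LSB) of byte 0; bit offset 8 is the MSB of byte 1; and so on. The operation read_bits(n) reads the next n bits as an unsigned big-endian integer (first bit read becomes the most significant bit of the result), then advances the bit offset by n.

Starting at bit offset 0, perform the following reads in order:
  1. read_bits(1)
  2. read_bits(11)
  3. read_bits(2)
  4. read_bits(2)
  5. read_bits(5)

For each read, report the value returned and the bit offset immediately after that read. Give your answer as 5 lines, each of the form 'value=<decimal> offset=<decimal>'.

Answer: value=1 offset=1
value=260 offset=12
value=3 offset=14
value=1 offset=16
value=18 offset=21

Derivation:
Read 1: bits[0:1] width=1 -> value=1 (bin 1); offset now 1 = byte 0 bit 1; 23 bits remain
Read 2: bits[1:12] width=11 -> value=260 (bin 00100000100); offset now 12 = byte 1 bit 4; 12 bits remain
Read 3: bits[12:14] width=2 -> value=3 (bin 11); offset now 14 = byte 1 bit 6; 10 bits remain
Read 4: bits[14:16] width=2 -> value=1 (bin 01); offset now 16 = byte 2 bit 0; 8 bits remain
Read 5: bits[16:21] width=5 -> value=18 (bin 10010); offset now 21 = byte 2 bit 5; 3 bits remain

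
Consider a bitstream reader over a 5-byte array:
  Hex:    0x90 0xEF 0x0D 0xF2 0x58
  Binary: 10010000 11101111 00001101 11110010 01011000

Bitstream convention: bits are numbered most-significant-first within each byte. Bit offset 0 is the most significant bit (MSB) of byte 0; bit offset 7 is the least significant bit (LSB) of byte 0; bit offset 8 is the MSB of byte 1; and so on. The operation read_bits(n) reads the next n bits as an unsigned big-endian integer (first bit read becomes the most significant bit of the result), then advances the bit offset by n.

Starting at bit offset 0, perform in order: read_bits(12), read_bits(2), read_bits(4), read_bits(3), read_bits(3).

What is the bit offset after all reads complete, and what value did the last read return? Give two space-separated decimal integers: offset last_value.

Read 1: bits[0:12] width=12 -> value=2318 (bin 100100001110); offset now 12 = byte 1 bit 4; 28 bits remain
Read 2: bits[12:14] width=2 -> value=3 (bin 11); offset now 14 = byte 1 bit 6; 26 bits remain
Read 3: bits[14:18] width=4 -> value=12 (bin 1100); offset now 18 = byte 2 bit 2; 22 bits remain
Read 4: bits[18:21] width=3 -> value=1 (bin 001); offset now 21 = byte 2 bit 5; 19 bits remain
Read 5: bits[21:24] width=3 -> value=5 (bin 101); offset now 24 = byte 3 bit 0; 16 bits remain

Answer: 24 5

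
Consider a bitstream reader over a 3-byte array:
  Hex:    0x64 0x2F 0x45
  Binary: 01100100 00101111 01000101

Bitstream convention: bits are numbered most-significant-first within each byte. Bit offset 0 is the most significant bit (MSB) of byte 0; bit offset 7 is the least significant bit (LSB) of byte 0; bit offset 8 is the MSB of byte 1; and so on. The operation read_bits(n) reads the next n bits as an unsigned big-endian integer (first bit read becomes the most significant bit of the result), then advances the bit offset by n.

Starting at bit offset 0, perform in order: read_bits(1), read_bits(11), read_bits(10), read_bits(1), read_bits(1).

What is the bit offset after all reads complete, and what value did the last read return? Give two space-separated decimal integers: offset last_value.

Answer: 24 1

Derivation:
Read 1: bits[0:1] width=1 -> value=0 (bin 0); offset now 1 = byte 0 bit 1; 23 bits remain
Read 2: bits[1:12] width=11 -> value=1602 (bin 11001000010); offset now 12 = byte 1 bit 4; 12 bits remain
Read 3: bits[12:22] width=10 -> value=977 (bin 1111010001); offset now 22 = byte 2 bit 6; 2 bits remain
Read 4: bits[22:23] width=1 -> value=0 (bin 0); offset now 23 = byte 2 bit 7; 1 bits remain
Read 5: bits[23:24] width=1 -> value=1 (bin 1); offset now 24 = byte 3 bit 0; 0 bits remain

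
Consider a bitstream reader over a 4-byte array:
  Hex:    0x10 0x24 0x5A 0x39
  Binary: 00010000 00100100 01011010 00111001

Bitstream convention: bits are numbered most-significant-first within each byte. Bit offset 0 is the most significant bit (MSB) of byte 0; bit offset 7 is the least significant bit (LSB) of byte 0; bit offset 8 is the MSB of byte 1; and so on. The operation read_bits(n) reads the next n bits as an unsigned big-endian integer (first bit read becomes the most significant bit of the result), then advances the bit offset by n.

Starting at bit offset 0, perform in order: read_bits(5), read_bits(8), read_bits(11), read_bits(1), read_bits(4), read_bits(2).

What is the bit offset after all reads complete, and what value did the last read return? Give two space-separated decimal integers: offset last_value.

Answer: 31 0

Derivation:
Read 1: bits[0:5] width=5 -> value=2 (bin 00010); offset now 5 = byte 0 bit 5; 27 bits remain
Read 2: bits[5:13] width=8 -> value=4 (bin 00000100); offset now 13 = byte 1 bit 5; 19 bits remain
Read 3: bits[13:24] width=11 -> value=1114 (bin 10001011010); offset now 24 = byte 3 bit 0; 8 bits remain
Read 4: bits[24:25] width=1 -> value=0 (bin 0); offset now 25 = byte 3 bit 1; 7 bits remain
Read 5: bits[25:29] width=4 -> value=7 (bin 0111); offset now 29 = byte 3 bit 5; 3 bits remain
Read 6: bits[29:31] width=2 -> value=0 (bin 00); offset now 31 = byte 3 bit 7; 1 bits remain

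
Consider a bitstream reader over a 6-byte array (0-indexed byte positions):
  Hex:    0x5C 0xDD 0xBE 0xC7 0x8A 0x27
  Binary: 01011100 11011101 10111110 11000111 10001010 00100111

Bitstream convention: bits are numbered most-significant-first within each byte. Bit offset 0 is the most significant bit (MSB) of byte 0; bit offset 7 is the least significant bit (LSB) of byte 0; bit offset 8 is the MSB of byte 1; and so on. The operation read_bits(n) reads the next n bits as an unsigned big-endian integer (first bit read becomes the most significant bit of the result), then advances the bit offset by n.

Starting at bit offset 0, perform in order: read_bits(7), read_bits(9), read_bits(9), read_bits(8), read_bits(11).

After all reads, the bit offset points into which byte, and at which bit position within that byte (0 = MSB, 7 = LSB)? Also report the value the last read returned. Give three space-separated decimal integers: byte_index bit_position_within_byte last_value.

Read 1: bits[0:7] width=7 -> value=46 (bin 0101110); offset now 7 = byte 0 bit 7; 41 bits remain
Read 2: bits[7:16] width=9 -> value=221 (bin 011011101); offset now 16 = byte 2 bit 0; 32 bits remain
Read 3: bits[16:25] width=9 -> value=381 (bin 101111101); offset now 25 = byte 3 bit 1; 23 bits remain
Read 4: bits[25:33] width=8 -> value=143 (bin 10001111); offset now 33 = byte 4 bit 1; 15 bits remain
Read 5: bits[33:44] width=11 -> value=162 (bin 00010100010); offset now 44 = byte 5 bit 4; 4 bits remain

Answer: 5 4 162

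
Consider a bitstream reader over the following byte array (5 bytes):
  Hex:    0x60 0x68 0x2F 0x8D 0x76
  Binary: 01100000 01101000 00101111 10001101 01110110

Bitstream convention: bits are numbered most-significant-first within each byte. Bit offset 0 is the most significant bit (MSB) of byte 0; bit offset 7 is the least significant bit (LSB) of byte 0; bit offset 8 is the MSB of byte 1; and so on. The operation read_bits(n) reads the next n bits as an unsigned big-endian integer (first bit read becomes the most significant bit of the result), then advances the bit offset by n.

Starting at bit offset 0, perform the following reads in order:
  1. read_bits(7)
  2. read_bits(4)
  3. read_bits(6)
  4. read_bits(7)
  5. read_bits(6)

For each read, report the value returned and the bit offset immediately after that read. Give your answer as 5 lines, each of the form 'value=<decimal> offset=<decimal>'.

Answer: value=48 offset=7
value=3 offset=11
value=16 offset=17
value=47 offset=24
value=35 offset=30

Derivation:
Read 1: bits[0:7] width=7 -> value=48 (bin 0110000); offset now 7 = byte 0 bit 7; 33 bits remain
Read 2: bits[7:11] width=4 -> value=3 (bin 0011); offset now 11 = byte 1 bit 3; 29 bits remain
Read 3: bits[11:17] width=6 -> value=16 (bin 010000); offset now 17 = byte 2 bit 1; 23 bits remain
Read 4: bits[17:24] width=7 -> value=47 (bin 0101111); offset now 24 = byte 3 bit 0; 16 bits remain
Read 5: bits[24:30] width=6 -> value=35 (bin 100011); offset now 30 = byte 3 bit 6; 10 bits remain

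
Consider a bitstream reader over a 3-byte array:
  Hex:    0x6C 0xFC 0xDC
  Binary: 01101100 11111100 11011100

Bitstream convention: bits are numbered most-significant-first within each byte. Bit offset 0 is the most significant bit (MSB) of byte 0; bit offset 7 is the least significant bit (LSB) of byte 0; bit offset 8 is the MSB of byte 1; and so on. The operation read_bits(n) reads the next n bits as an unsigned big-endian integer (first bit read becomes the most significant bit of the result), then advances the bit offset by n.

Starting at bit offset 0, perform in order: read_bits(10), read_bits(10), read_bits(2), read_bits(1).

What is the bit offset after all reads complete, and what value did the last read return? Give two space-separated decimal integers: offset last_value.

Answer: 23 0

Derivation:
Read 1: bits[0:10] width=10 -> value=435 (bin 0110110011); offset now 10 = byte 1 bit 2; 14 bits remain
Read 2: bits[10:20] width=10 -> value=973 (bin 1111001101); offset now 20 = byte 2 bit 4; 4 bits remain
Read 3: bits[20:22] width=2 -> value=3 (bin 11); offset now 22 = byte 2 bit 6; 2 bits remain
Read 4: bits[22:23] width=1 -> value=0 (bin 0); offset now 23 = byte 2 bit 7; 1 bits remain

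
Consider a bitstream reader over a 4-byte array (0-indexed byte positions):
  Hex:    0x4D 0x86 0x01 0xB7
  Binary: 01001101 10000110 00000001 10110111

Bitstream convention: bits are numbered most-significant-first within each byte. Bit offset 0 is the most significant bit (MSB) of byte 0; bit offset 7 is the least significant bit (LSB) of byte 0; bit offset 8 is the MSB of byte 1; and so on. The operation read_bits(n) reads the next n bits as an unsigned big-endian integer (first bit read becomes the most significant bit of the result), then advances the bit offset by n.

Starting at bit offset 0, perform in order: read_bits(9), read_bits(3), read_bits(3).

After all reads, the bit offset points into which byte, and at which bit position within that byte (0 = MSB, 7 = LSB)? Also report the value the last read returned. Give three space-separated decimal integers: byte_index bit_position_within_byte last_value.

Read 1: bits[0:9] width=9 -> value=155 (bin 010011011); offset now 9 = byte 1 bit 1; 23 bits remain
Read 2: bits[9:12] width=3 -> value=0 (bin 000); offset now 12 = byte 1 bit 4; 20 bits remain
Read 3: bits[12:15] width=3 -> value=3 (bin 011); offset now 15 = byte 1 bit 7; 17 bits remain

Answer: 1 7 3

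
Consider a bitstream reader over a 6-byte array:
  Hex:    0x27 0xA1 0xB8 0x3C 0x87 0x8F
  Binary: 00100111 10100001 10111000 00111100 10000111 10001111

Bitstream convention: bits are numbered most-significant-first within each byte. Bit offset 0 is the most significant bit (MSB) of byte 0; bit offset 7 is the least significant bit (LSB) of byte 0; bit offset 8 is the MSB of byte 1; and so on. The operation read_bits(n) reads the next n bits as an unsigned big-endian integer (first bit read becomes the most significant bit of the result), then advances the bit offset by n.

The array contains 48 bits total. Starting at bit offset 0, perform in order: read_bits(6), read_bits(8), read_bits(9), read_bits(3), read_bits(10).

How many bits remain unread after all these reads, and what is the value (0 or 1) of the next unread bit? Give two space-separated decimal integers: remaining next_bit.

Answer: 12 0

Derivation:
Read 1: bits[0:6] width=6 -> value=9 (bin 001001); offset now 6 = byte 0 bit 6; 42 bits remain
Read 2: bits[6:14] width=8 -> value=232 (bin 11101000); offset now 14 = byte 1 bit 6; 34 bits remain
Read 3: bits[14:23] width=9 -> value=220 (bin 011011100); offset now 23 = byte 2 bit 7; 25 bits remain
Read 4: bits[23:26] width=3 -> value=0 (bin 000); offset now 26 = byte 3 bit 2; 22 bits remain
Read 5: bits[26:36] width=10 -> value=968 (bin 1111001000); offset now 36 = byte 4 bit 4; 12 bits remain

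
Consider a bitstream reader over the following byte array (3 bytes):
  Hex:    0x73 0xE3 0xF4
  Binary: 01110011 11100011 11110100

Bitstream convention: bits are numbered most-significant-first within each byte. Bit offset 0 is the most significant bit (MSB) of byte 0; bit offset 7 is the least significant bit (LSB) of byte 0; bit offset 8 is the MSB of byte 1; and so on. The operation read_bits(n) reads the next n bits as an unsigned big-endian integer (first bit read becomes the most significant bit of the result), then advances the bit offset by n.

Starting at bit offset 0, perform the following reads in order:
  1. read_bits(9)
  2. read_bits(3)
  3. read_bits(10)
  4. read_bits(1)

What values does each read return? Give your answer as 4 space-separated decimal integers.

Read 1: bits[0:9] width=9 -> value=231 (bin 011100111); offset now 9 = byte 1 bit 1; 15 bits remain
Read 2: bits[9:12] width=3 -> value=6 (bin 110); offset now 12 = byte 1 bit 4; 12 bits remain
Read 3: bits[12:22] width=10 -> value=253 (bin 0011111101); offset now 22 = byte 2 bit 6; 2 bits remain
Read 4: bits[22:23] width=1 -> value=0 (bin 0); offset now 23 = byte 2 bit 7; 1 bits remain

Answer: 231 6 253 0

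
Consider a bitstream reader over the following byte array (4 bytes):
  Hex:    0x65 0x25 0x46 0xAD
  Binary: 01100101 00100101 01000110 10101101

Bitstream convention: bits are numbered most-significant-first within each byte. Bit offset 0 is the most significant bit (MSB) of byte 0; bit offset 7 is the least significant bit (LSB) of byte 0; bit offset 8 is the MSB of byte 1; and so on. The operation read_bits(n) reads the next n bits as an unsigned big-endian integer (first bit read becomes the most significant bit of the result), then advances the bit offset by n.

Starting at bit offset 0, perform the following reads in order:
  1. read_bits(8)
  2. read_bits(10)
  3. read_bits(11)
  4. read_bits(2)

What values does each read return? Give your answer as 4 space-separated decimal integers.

Read 1: bits[0:8] width=8 -> value=101 (bin 01100101); offset now 8 = byte 1 bit 0; 24 bits remain
Read 2: bits[8:18] width=10 -> value=149 (bin 0010010101); offset now 18 = byte 2 bit 2; 14 bits remain
Read 3: bits[18:29] width=11 -> value=213 (bin 00011010101); offset now 29 = byte 3 bit 5; 3 bits remain
Read 4: bits[29:31] width=2 -> value=2 (bin 10); offset now 31 = byte 3 bit 7; 1 bits remain

Answer: 101 149 213 2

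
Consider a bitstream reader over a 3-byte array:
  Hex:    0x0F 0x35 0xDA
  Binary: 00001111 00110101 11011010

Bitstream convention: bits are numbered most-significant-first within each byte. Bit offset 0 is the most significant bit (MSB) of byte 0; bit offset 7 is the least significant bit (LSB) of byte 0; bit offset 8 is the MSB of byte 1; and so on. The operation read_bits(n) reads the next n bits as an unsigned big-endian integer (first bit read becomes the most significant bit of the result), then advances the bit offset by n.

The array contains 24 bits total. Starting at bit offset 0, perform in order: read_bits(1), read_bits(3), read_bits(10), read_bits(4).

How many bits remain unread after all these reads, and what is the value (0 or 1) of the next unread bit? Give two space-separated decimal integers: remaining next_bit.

Read 1: bits[0:1] width=1 -> value=0 (bin 0); offset now 1 = byte 0 bit 1; 23 bits remain
Read 2: bits[1:4] width=3 -> value=0 (bin 000); offset now 4 = byte 0 bit 4; 20 bits remain
Read 3: bits[4:14] width=10 -> value=973 (bin 1111001101); offset now 14 = byte 1 bit 6; 10 bits remain
Read 4: bits[14:18] width=4 -> value=7 (bin 0111); offset now 18 = byte 2 bit 2; 6 bits remain

Answer: 6 0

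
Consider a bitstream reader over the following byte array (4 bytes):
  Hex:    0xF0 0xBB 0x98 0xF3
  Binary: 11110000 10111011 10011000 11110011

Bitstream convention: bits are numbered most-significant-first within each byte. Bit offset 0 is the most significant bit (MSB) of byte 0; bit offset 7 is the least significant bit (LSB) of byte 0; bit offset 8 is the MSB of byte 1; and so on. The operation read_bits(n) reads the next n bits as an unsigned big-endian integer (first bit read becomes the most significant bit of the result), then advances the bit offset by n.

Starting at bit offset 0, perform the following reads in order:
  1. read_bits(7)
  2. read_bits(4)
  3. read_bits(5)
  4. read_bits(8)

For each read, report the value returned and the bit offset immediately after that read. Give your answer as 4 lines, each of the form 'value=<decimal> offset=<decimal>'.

Answer: value=120 offset=7
value=5 offset=11
value=27 offset=16
value=152 offset=24

Derivation:
Read 1: bits[0:7] width=7 -> value=120 (bin 1111000); offset now 7 = byte 0 bit 7; 25 bits remain
Read 2: bits[7:11] width=4 -> value=5 (bin 0101); offset now 11 = byte 1 bit 3; 21 bits remain
Read 3: bits[11:16] width=5 -> value=27 (bin 11011); offset now 16 = byte 2 bit 0; 16 bits remain
Read 4: bits[16:24] width=8 -> value=152 (bin 10011000); offset now 24 = byte 3 bit 0; 8 bits remain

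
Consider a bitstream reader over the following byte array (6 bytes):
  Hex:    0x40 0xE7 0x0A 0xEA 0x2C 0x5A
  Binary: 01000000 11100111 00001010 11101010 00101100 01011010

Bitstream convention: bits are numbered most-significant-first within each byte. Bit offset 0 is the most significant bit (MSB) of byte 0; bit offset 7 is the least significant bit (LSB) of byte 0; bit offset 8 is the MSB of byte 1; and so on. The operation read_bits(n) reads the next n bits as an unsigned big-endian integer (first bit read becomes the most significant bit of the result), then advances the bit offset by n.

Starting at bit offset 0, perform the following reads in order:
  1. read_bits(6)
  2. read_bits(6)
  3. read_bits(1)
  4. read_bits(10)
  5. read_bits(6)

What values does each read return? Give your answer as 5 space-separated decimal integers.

Answer: 16 14 0 901 29

Derivation:
Read 1: bits[0:6] width=6 -> value=16 (bin 010000); offset now 6 = byte 0 bit 6; 42 bits remain
Read 2: bits[6:12] width=6 -> value=14 (bin 001110); offset now 12 = byte 1 bit 4; 36 bits remain
Read 3: bits[12:13] width=1 -> value=0 (bin 0); offset now 13 = byte 1 bit 5; 35 bits remain
Read 4: bits[13:23] width=10 -> value=901 (bin 1110000101); offset now 23 = byte 2 bit 7; 25 bits remain
Read 5: bits[23:29] width=6 -> value=29 (bin 011101); offset now 29 = byte 3 bit 5; 19 bits remain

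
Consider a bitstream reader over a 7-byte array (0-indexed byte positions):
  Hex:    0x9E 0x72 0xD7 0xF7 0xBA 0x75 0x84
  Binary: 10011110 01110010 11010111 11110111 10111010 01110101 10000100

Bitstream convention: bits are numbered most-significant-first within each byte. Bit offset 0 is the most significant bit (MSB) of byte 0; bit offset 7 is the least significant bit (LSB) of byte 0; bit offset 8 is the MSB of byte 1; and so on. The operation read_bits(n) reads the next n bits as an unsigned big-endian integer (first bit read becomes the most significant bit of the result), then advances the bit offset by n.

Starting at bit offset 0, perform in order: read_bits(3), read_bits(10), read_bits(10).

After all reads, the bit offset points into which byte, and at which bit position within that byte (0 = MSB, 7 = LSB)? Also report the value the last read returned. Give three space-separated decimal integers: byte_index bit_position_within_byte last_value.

Read 1: bits[0:3] width=3 -> value=4 (bin 100); offset now 3 = byte 0 bit 3; 53 bits remain
Read 2: bits[3:13] width=10 -> value=974 (bin 1111001110); offset now 13 = byte 1 bit 5; 43 bits remain
Read 3: bits[13:23] width=10 -> value=363 (bin 0101101011); offset now 23 = byte 2 bit 7; 33 bits remain

Answer: 2 7 363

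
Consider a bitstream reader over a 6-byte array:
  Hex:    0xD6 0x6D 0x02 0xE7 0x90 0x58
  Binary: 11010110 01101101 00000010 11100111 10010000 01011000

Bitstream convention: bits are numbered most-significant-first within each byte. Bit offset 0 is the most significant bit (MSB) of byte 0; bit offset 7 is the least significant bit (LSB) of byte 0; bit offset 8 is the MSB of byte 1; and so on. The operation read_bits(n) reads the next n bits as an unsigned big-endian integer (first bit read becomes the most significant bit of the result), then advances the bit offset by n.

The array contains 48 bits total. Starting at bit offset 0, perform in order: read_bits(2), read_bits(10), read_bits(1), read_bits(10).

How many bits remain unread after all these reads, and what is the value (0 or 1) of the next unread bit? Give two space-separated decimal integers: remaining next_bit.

Answer: 25 0

Derivation:
Read 1: bits[0:2] width=2 -> value=3 (bin 11); offset now 2 = byte 0 bit 2; 46 bits remain
Read 2: bits[2:12] width=10 -> value=358 (bin 0101100110); offset now 12 = byte 1 bit 4; 36 bits remain
Read 3: bits[12:13] width=1 -> value=1 (bin 1); offset now 13 = byte 1 bit 5; 35 bits remain
Read 4: bits[13:23] width=10 -> value=641 (bin 1010000001); offset now 23 = byte 2 bit 7; 25 bits remain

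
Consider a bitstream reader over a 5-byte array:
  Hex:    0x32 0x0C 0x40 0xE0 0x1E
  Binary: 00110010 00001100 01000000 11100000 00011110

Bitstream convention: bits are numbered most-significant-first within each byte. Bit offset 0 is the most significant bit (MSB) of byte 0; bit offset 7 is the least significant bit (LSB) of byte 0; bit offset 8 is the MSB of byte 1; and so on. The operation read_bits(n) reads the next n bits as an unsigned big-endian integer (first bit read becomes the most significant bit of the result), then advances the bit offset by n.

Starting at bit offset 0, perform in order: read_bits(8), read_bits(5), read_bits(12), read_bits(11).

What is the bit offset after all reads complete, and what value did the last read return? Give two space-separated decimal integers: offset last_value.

Answer: 36 1537

Derivation:
Read 1: bits[0:8] width=8 -> value=50 (bin 00110010); offset now 8 = byte 1 bit 0; 32 bits remain
Read 2: bits[8:13] width=5 -> value=1 (bin 00001); offset now 13 = byte 1 bit 5; 27 bits remain
Read 3: bits[13:25] width=12 -> value=2177 (bin 100010000001); offset now 25 = byte 3 bit 1; 15 bits remain
Read 4: bits[25:36] width=11 -> value=1537 (bin 11000000001); offset now 36 = byte 4 bit 4; 4 bits remain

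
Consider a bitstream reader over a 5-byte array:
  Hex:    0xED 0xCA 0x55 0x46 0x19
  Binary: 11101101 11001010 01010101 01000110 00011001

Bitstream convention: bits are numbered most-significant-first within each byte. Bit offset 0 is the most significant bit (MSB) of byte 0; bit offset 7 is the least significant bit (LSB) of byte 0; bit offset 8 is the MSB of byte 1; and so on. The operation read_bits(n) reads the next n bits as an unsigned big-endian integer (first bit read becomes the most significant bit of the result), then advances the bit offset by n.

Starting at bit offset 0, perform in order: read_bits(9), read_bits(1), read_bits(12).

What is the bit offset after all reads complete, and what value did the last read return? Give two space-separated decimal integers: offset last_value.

Read 1: bits[0:9] width=9 -> value=475 (bin 111011011); offset now 9 = byte 1 bit 1; 31 bits remain
Read 2: bits[9:10] width=1 -> value=1 (bin 1); offset now 10 = byte 1 bit 2; 30 bits remain
Read 3: bits[10:22] width=12 -> value=661 (bin 001010010101); offset now 22 = byte 2 bit 6; 18 bits remain

Answer: 22 661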